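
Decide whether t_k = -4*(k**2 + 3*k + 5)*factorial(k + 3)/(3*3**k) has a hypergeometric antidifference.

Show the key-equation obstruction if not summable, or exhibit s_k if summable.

r(k) = (k + 4)*(3*k + (k + 1)**2 + 8)/(3*(k**2 + 3*k + 5)) after simplifying.
Take A(k)=k/3 + 4/3, B(k)=1, C(k)=k**2 + 3*k + 5.
Need (k/3 + 4/3)·f(k+1) − (1)·f(k) = k**2 + 3*k + 5.
d = 1 from the (1,0,2) case.
Solve for f: f(k) = 3*(k + 1) (degree 1 ≤ 1).
R(k) = B(k−1)·f(k)/C(k) = 3*(k + 1)/(k**2 + 3*k + 5); s_k = R·t_k = -4*(k + 1)*factorial(k + 3)/3**k.
Verify: -4*(k**2 + 3*k + 5)*factorial(k + 3)/(3*3**k) matches t_k.

Yes. s_k = -4*(k + 1)*factorial(k + 3)/3**k.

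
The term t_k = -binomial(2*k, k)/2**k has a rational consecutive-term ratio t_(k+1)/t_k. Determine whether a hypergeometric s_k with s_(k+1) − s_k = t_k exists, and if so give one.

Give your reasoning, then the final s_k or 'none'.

not Gosper-summable; s_k does not exist

Ratio r(k) = (2*k + 1)/(k + 1).
Factor: A=2*k + 1; B=k + 1; C=1.
Set up (2*k + 1)·f(k+1) − (k)·f(k) − (1) = 0.
d = -1 from the (1,1,0) case.
Bound -1 < 0, so the key equation has no polynomial solution.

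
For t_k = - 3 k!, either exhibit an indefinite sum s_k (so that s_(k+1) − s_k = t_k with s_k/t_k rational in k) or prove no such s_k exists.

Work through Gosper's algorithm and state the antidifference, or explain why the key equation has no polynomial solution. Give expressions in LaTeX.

t_(k+1)/t_k = k + 1.
So A=k + 1 and B=1, with C=1.
f must satisfy (k + 1)·f(k+1) − (1)·f(k) = 1.
Bound: deg f ≤ -1.
Negative degree bound (-1): no f exists, t_k not Gosper-summable.

not Gosper-summable; s_k does not exist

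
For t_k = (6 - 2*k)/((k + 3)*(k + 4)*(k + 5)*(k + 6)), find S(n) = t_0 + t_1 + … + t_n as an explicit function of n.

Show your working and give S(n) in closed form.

S(n) = (n**3 + 15*n**2 + 134*n + 120)/(60*(n**3 + 15*n**2 + 74*n + 120))

r(k) = (k - 2)*(k + 3)/((k - 3)*(k + 7)) after simplifying.
Take A(k)=k + 3, B(k)=k + 7, C(k)=k - 3.
f must satisfy (k + 3)·f(k+1) − (k + 6)·f(k) = k - 3.
Bound: deg f ≤ 3.
Match coefficients ⇒ f(k) = -k*(k**2 + 12*k + 107)/120.
R(k) = B(k−1)·f(k)/C(k) = -k*(k + 6)*(k**2 + 12*k + 107)/(120*(k - 3)); s_k = R·t_k = k*(k**2 + 12*k + 107)/(60*(k + 3)*(k + 4)*(k + 5)).
s_(k+1) − s_k = 2*(3 - k)/(k**4 + 18*k**3 + 119*k**2 + 342*k + 360) = t_k.
Σ_(k=0)^n t_k = s_(n+1) − s_(0) = ((n**3 + 15*n**2 + 134*n + 120)/(60*(n**3 + 15*n**2 + 74*n + 120))) − (0), i.e. (n**3 + 15*n**2 + 134*n + 120)/(60*(n**3 + 15*n**2 + 74*n + 120)).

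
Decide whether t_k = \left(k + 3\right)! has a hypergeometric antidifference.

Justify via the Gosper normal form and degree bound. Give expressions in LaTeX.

Ratio r(k) = k + 4.
Take A(k)=k + 4, B(k)=1, C(k)=1.
Key eq: (k + 4)·f(k+1) = (1)·f(k) + (1).
Bound: deg f ≤ -1.
deg f ≤ -1 is impossible — no certificate.

No — key equation has no polynomial f.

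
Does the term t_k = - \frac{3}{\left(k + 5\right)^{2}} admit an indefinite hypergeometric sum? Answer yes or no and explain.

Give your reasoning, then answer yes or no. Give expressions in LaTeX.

No. Not Gosper-summable.

The ratio is (k + 5)**2/(k + 6)**2.
A = k**2 + 10*k + 25, B = k**2 + 12*k + 36, C = 1.
Key eq: (k**2 + 10*k + 25)·f(k+1) = (k**2 + 10*k + 25)·f(k) + (1).
deg f ≤ 0 (via 2,2,0).
Generic f = c0 gives residual -1; -1 = 0 cannot hold, so t_k is not Gosper-summable.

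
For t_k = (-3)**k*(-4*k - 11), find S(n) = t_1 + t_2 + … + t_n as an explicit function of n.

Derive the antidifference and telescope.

Compute t_(k+1)/t_k: get 3*(-4*k - 15)/(4*k + 11).
So A=-3 and B=1, with C=k + 11/4.
f must satisfy (-3)·f(k+1) − (1)·f(k) = k + 11/4.
Bound: deg f ≤ 1.
Coefficient equations give f(k) = -(k + 2)/4.
Certificate R = B(k−1)f/C = -(k + 2)/(4*k + 11) gives s_k = (-3)**k*(k + 2).
Δs = (-3)**k*(-4*k - 11), as required.
Evaluate: s_(n+1) = (-3)**(n + 1)*(n + 3); subtract s_(1) = -9 ⇒ S(n) = -3*(-3)**n*n - 9*(-3)**n + 9.

S(n) = -3*(-3)**n*n - 9*(-3)**n + 9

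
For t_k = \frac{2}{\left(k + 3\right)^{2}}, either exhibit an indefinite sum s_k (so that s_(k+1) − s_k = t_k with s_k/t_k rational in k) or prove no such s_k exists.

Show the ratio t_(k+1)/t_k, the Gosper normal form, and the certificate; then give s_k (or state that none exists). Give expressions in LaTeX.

not Gosper-summable; s_k does not exist

r(k) = (k + 3)**2/(k + 4)**2 after simplifying.
Gosper form: A/B · C(k+1)/C(k) with A=k**2 + 6*k + 9, B=k**2 + 8*k + 16, C=1.
Need (k**2 + 6*k + 9)·f(k+1) − (k**2 + 6*k + 9)·f(k) = 1.
From deg A=2, deg B=2, deg C=0: d=0.
Put f(k) = c0: A·f(k+1) − B(k−1)·f(k) − C = -1; need -1 = 0 — inconsistent ⇒ no f, not summable.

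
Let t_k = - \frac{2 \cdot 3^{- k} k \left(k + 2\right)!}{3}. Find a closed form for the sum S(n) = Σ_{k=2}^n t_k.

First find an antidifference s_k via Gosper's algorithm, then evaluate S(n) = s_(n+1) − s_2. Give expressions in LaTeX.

t_(k+1)/t_k = (k + 1)*(k + 3)/(3*k).
A = k/3 + 1, B = 1, C = k.
Need (k/3 + 1)·f(k+1) − (1)·f(k) = k.
Bound: deg f ≤ 0.
Solve for f: f(k) = 3 (degree 0 ≤ 0).
Certificate R = B(k−1)f/C = 3/k gives s_k = -2*factorial(k + 2)/3**k.
Δs = -2*k*factorial(k + 2)/(3*3**k), as required.
Σ_(k=2)^n t_k = s_(n+1) − s_(2) = (-2*3**(-n - 1)*factorial(n + 3)) − (-16/3), i.e. 16/3 - 2*factorial(n + 3)/(3*3**n).

S(n) = \frac{16}{3} - \frac{2 \cdot 3^{- n} \left(n + 3\right)!}{3}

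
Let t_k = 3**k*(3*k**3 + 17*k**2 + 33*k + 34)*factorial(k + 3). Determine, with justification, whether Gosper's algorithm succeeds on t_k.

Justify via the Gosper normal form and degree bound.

Yes. s_k = 3**k*(k**2 + 2)*factorial(k + 3).

t_(k+1)/t_k = 3*(3*k**4 + 38*k**3 + 180*k**2 + 391*k + 348)/(3*k**3 + 17*k**2 + 33*k + 34).
Factor: A=3*k + 12; B=1; C=k**3 + 17*k**2/3 + 11*k + 34/3.
f must satisfy (3*k + 12)·f(k+1) − (1)·f(k) = k**3 + 17*k**2/3 + 11*k + 34/3.
Bound: deg f ≤ 2.
Match coefficients ⇒ f(k) = (k**2 + 2)/3.
R(k) = B(k−1)·f(k)/C(k) = (k**2 + 2)/(3*k**3 + 17*k**2 + 33*k + 34); s_k = R·t_k = 3**k*(k**2 + 2)*factorial(k + 3).
Verify: 3**k*(3*k**3 + 17*k**2 + 33*k + 34)*factorial(k + 3) matches t_k.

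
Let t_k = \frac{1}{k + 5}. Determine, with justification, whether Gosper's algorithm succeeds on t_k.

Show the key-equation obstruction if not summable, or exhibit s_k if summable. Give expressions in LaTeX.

No; the coefficient equations for f are inconsistent.

t_(k+1)/t_k = (k + 5)/(k + 6).
Take A(k)=k + 5, B(k)=k + 6, C(k)=1.
Need (k + 5)·f(k+1) − (k + 5)·f(k) = 1.
From deg A=1, deg B=1, deg C=0: d=0.
Write f(k) = c0. Then LHS − RHS = -1, requiring -1 = 0: contradictory. No certificate.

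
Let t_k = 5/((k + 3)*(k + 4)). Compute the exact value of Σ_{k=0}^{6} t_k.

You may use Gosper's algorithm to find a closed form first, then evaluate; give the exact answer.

Step 1: r(k) = (k + 3)/(k + 5).
Gosper form: A/B · C(k+1)/C(k) with A=k + 3, B=k + 5, C=1.
Need (k + 3)·f(k+1) − (k + 4)·f(k) = 1.
d = 1 from the (1,1,0) case.
A polynomial solution: f(k) = k/3.
Certificate R = B(k−1)f/C = k*(k + 4)/3 gives s_k = 5*k/(3*(k + 3)).
Check: Δs_k = 5/(k**2 + 7*k + 12). ✓
Telescoping: Σ = s_(7) − s_(0) = 7/6 − (0) = 7/6.

Σ = 7/6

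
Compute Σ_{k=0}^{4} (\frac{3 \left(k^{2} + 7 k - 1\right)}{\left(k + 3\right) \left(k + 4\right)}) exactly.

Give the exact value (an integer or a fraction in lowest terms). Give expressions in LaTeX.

t_(k+1)/t_k = (k + 3)*(7*k + (k + 1)**2 + 6)/((k + 5)*(k**2 + 7*k - 1)).
So A=k + 3 and B=k + 5, with C=k**2 + 7*k - 1.
f must satisfy (k + 3)·f(k+1) − (k + 4)·f(k) = k**2 + 7*k - 1.
Bound: deg f ≤ 2.
Coefficient equations give f(k) = k*(3*k - 4)/3.
Get s_k = R·t_k = k*(3*k - 4)/(k + 3) with R(k) = B(k−1)f(k)/C(k) = k*(k + 4)*(3*k - 4)/(3*(k**2 + 7*k - 1)).
s_(k+1) − s_k = 3*(k**2 + 7*k - 1)/(k**2 + 7*k + 12) = t_k.
Telescoping: Σ = s_(5) − s_(0) = 55/8 − (0) = 55/8.

Σ = 55/8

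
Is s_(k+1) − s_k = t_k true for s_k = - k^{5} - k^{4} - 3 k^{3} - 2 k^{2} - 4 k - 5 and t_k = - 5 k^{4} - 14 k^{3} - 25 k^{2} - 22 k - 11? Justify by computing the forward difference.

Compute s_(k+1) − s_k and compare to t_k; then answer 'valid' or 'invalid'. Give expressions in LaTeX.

s_(k+1) = -k**5 - 6*k**4 - 17*k**3 - 27*k**2 - 26*k - 16
s_(k+1) − s_k = -5*k**4 - 14*k**3 - 25*k**2 - 22*k - 11
(s_(k+1) − s_k) − t_k = 0

Valid — Δs_k = t_k.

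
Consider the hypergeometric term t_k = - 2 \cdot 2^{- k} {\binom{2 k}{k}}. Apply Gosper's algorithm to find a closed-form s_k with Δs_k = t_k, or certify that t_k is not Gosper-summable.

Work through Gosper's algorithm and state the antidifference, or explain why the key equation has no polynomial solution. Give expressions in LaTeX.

The ratio is (2*k + 1)/(k + 1).
Take A(k)=2*k + 1, B(k)=k + 1, C(k)=1.
Key eq: (2*k + 1)·f(k+1) = (k)·f(k) + (1).
From deg A=1, deg B=1, deg C=0: d=-1.
deg f ≤ -1 is impossible — no certificate.

none — t_k is not Gosper-summable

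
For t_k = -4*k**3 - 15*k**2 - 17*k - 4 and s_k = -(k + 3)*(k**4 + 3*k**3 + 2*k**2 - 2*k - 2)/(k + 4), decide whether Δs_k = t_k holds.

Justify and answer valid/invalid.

s_(k+1) = (-k**5 - 11*k**4 - 45*k**3 - 83*k**2 - 62*k - 8)/(k + 5)
s_(k+1) − s_k = 2*(-2*k**5 - 24*k**4 - 102*k**3 - 191*k**2 - 151*k - 31)/(k**2 + 9*k + 20)
(s_(k+1) − s_k) − t_k = (3*k**4 + 28*k**3 + 75*k**2 + 74*k + 18)/(k**2 + 9*k + 20)

Invalid: residual (3*k**4 + 28*k**3 + 75*k**2 + 74*k + 18)/(k**2 + 9*k + 20) ≠ 0.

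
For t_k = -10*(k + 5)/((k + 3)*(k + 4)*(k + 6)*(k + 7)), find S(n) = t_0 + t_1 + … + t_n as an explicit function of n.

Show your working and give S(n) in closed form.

S(n) = 5*(-n**2 - 11*n - 10)/(18*(n**2 + 11*n + 28))

Ratio r(k) = (k + 3)*(k + 6)**2/((k + 5)**2*(k + 8)).
So A=k + 3 and B=k + 8, with C=k**2 + 10*k + 25.
f must satisfy (k + 3)·f(k+1) − (k + 7)·f(k) = k**2 + 10*k + 25.
Bound: deg f ≤ 4.
Solving with deg f ≤ 4: f(k) = k*(k + 4)*(k + 5)*(k + 9)/36.
Then R = B(k−1)f/C = k*(k + 4)*(k + 7)*(k + 9)/(36*(k + 5)), so s_k = R(k)·t_k = 5*k*(-k - 9)/(18*(k**2 + 9*k + 18)).
s_(k+1) − s_k = 10*(-k - 5)/(k**4 + 20*k**3 + 145*k**2 + 450*k + 504) = t_k.
Evaluate: s_(n+1) = 5*(-n**2 - 11*n - 10)/(18*(n**2 + 11*n + 28)); subtract s_(0) = 0 ⇒ S(n) = 5*(-n**2 - 11*n - 10)/(18*(n**2 + 11*n + 28)).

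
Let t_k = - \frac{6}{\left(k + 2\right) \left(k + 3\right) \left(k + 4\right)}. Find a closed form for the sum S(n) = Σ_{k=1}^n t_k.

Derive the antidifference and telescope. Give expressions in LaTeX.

S(n) = \frac{n \left(- n - 7\right)}{4 \left(n^{2} + 7 n + 12\right)}

t_(k+1)/t_k = (k + 2)/(k + 5).
Normal form (A,B,C) = (k + 2, k + 5, 1).
f must satisfy (k + 2)·f(k+1) − (k + 4)·f(k) = 1.
Degrees (1,1,0) ⇒ d ≤ 2.
Match coefficients ⇒ f(k) = k*(k + 5)/12.
Certificate R = B(k−1)f/C = k*(k + 4)*(k + 5)/12 gives s_k = k*(-k - 5)/(2*(k + 2)*(k + 3)).
Verify: -6/(k**3 + 9*k**2 + 26*k + 24) matches t_k.
Σ_(k=1)^n t_k = s_(n+1) − s_(1) = ((-n**2 - 7*n - 6)/(2*(n**2 + 7*n + 12))) − (-1/4), i.e. n*(-n - 7)/(4*(n**2 + 7*n + 12)).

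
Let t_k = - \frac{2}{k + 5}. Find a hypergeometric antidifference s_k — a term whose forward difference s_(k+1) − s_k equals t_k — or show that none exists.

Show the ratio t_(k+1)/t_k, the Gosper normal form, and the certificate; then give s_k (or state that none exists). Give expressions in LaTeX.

Compute t_(k+1)/t_k: get (k + 5)/(k + 6).
Gosper form: A/B · C(k+1)/C(k) with A=k + 5, B=k + 6, C=1.
Key eq: (k + 5)·f(k+1) = (k + 5)·f(k) + (1).
d = 0 from the (1,1,0) case.
Generic f = c0 gives residual -1; -1 = 0 cannot hold, so t_k is not Gosper-summable.

no hypergeometric antidifference exists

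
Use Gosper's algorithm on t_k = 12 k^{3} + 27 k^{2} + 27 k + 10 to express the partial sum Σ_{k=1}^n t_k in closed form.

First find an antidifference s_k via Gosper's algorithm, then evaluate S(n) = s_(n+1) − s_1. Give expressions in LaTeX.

The ratio is (12*k**3 + 63*k**2 + 117*k + 76)/(12*k**3 + 27*k**2 + 27*k + 10).
Factor: A=1; B=1; C=k**3 + 9*k**2/4 + 9*k/4 + 5/6.
f must satisfy (1)·f(k+1) − (1)·f(k) = k**3 + 9*k**2/4 + 9*k/4 + 5/6.
From deg A=0, deg B=0, deg C=3: d=4.
Solving with deg f ≤ 4: f(k) = k*(3*k**3 + 3*k**2 + 3*k + 1)/12.
Certificate R = B(k−1)f/C = k*(3*k**3 + 3*k**2 + 3*k + 1)/(12*k**3 + 27*k**2 + 27*k + 10) gives s_k = k*(3*k**3 + 3*k**2 + 3*k + 1).
s_(k+1) − s_k = 12*k**3 + 27*k**2 + 27*k + 10 = t_k.
Σ_(k=1)^n t_k = s_(n+1) − s_(1) = (3*n**4 + 15*n**3 + 30*n**2 + 28*n + 10) − (10), i.e. n*(3*n**3 + 15*n**2 + 30*n + 28).

S(n) = n \left(3 n^{3} + 15 n^{2} + 30 n + 28\right)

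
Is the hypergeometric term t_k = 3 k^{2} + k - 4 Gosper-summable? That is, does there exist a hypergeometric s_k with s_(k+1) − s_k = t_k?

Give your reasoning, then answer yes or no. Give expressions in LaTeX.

Compute t_(k+1)/t_k: get k*(3*k + 7)/(3*k**2 + k - 4).
Gosper form: A/B · C(k+1)/C(k) with A=1, B=1, C=k**2 + k/3 - 4/3.
Key eq: (1)·f(k+1) = (1)·f(k) + (k**2 + k/3 - 4/3).
d = 3 from the (0,0,2) case.
Solve for f: f(k) = k*(k**2 - k - 4)/3 (degree 3 ≤ 3).
Get s_k = R·t_k = k*(k**2 - k - 4) with R(k) = B(k−1)f(k)/C(k) = k*(k**2 - k - 4)/((k - 1)*(3*k + 4)).
s_(k+1) − s_k = 3*k**2 + k - 4 = t_k.

Yes. s_k = k \left(k^{2} - k - 4\right).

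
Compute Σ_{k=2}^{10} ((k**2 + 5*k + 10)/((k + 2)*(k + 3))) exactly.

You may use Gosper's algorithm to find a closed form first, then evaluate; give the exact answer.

Σ = 126/13

Ratio r(k) = (k + 2)*(5*k + (k + 1)**2 + 15)/((k + 4)*(k**2 + 5*k + 10)).
Normal form (A,B,C) = (k + 2, k + 4, k**2 + 5*k + 10).
Set up (k + 2)·f(k+1) − (k + 3)·f(k) − (k**2 + 5*k + 10) = 0.
From deg A=1, deg B=1, deg C=2: d=2.
Match coefficients ⇒ f(k) = k*(k + 4).
So s_k = (B(k−1)f/C)·t_k = (k*(k + 3)*(k + 4)/(k**2 + 5*k + 10))·t_k = k*(k + 4)/(k + 2).
Verify: (k**2 + 5*k + 10)/(k**2 + 5*k + 6) matches t_k.
Sum = s_(11) − s_(2); s_(11) = 165/13, s_(2) = 3 ⇒ 126/13.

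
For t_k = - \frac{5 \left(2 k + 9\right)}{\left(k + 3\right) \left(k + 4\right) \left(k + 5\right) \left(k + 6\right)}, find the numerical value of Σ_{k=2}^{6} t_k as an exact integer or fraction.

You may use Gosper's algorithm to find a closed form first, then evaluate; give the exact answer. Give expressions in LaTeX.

Σ = -17/168

The ratio is (k + 3)*(2*k + 11)/((k + 7)*(2*k + 9)).
Factor: A=k + 3; B=k + 7; C=k + 9/2.
f must satisfy (k + 3)·f(k+1) − (k + 6)·f(k) = k + 9/2.
deg f ≤ 3 (via 1,1,1).
Solving with deg f ≤ 3: f(k) = k*(k + 4)*(k + 8)/30.
Get s_k = R·t_k = k*(-k - 8)/(3*(k**2 + 8*k + 15)) with R(k) = B(k−1)f(k)/C(k) = k*(k + 4)*(k + 6)*(k + 8)/(15*(2*k + 9)).
Δs = 5*(-2*k - 9)/(k**4 + 18*k**3 + 119*k**2 + 342*k + 360), as required.
Telescoping: Σ = s_(7) − s_(2) = -7/24 − (-4/21) = -17/168.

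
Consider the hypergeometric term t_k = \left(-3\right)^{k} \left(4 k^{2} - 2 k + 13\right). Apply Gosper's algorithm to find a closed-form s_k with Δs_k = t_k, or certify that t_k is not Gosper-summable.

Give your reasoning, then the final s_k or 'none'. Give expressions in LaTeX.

s_k = \left(-3\right)^{k} \left(- k^{2} + 2 k - 4\right)

r(k) = 3*(2*k - 4*(k + 1)**2 - 11)/(4*k**2 - 2*k + 13) after simplifying.
So A=-3 and B=1, with C=k**2 - k/2 + 13/4.
Need (-3)·f(k+1) − (1)·f(k) = k**2 - k/2 + 13/4.
Degrees (0,0,2) ⇒ d ≤ 2.
Match coefficients ⇒ f(k) = -(k**2 - 2*k + 4)/4.
So s_k = (B(k−1)f/C)·t_k = (-(k**2 - 2*k + 4)/(4*k**2 - 2*k + 13))·t_k = (-3)**k*(-k**2 + 2*k - 4).
Δs = (-3)**k*(4*k**2 - 2*k + 13), as required.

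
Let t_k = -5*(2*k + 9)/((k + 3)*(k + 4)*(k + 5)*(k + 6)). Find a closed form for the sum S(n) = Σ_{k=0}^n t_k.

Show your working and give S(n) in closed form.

S(n) = (-n**2 - 10*n - 9)/(3*(n**2 + 10*n + 24))

Ratio r(k) = (k + 3)*(2*k + 11)/((k + 7)*(2*k + 9)).
Factor: A=k + 3; B=k + 7; C=k + 9/2.
Set up (k + 3)·f(k+1) − (k + 6)·f(k) − (k + 9/2) = 0.
Bound: deg f ≤ 3.
A polynomial solution: f(k) = k*(k + 4)*(k + 8)/30.
Then R = B(k−1)f/C = k*(k + 4)*(k + 6)*(k + 8)/(15*(2*k + 9)), so s_k = R(k)·t_k = k*(-k - 8)/(3*(k**2 + 8*k + 15)).
s_(k+1) − s_k = 5*(-2*k - 9)/(k**4 + 18*k**3 + 119*k**2 + 342*k + 360) = t_k.
Σ_(k=0)^n t_k = s_(n+1) − s_(0) = ((-n**2 - 10*n - 9)/(3*(n**2 + 10*n + 24))) − (0), i.e. (-n**2 - 10*n - 9)/(3*(n**2 + 10*n + 24)).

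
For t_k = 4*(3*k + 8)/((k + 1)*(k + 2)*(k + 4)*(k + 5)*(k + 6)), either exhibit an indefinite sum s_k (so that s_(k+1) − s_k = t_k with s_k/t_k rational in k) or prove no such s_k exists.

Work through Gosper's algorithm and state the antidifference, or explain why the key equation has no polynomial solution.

s_k = k*(k**2 + 10*k + 29)/(5*(k**3 + 10*k**2 + 29*k + 20))

Compute t_(k+1)/t_k: get (k + 1)*(k + 4)*(3*k + 11)/((k + 3)*(k + 7)*(3*k + 8)).
Normal form (A,B,C) = (k + 1, k + 7, k**2 + 17*k/3 + 8).
Need (k + 1)·f(k+1) − (k + 6)·f(k) = k**2 + 17*k/3 + 8.
Degrees (1,1,2) ⇒ d ≤ 5.
Coefficient equations give f(k) = k*(k + 2)*(k + 3)*(k**2 + 10*k + 29)/60.
R(k) = B(k−1)·f(k)/C(k) = k*(k + 2)*(k + 6)*(k**2 + 10*k + 29)/(20*(3*k + 8)); s_k = R·t_k = k*(k**2 + 10*k + 29)/(5*(k**3 + 10*k**2 + 29*k + 20)).
Check: Δs_k = 4*(3*k + 8)/(k**5 + 18*k**4 + 121*k**3 + 372*k**2 + 508*k + 240). ✓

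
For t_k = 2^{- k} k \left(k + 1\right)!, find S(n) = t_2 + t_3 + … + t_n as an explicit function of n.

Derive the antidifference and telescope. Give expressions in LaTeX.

S(n) = -3 + 2^{- n} \left(n + 2\right)!

Ratio r(k) = (k + 1)*(k + 2)/(2*k).
So A=k/2 + 1 and B=1, with C=k.
Solve (k/2 + 1)·f(k+1) − (1)·f(k) = k.
From deg A=1, deg B=0, deg C=1: d=0.
Coefficient equations give f(k) = 2.
Certificate R = B(k−1)f/C = 2/k gives s_k = 2**(1 - k)*factorial(k + 1).
Verify: k*factorial(k + 1)/2**k matches t_k.
Telescope: S(n) = s_(n+1) − s_(2) = factorial(n + 2)/2**n − (3) = -3 + factorial(n + 2)/2**n.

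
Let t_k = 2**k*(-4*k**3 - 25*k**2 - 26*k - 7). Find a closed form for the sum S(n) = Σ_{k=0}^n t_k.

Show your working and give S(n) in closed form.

S(n) = -8*2**n*n**3 - 26*2**n*n**2 - 24*2**n*n - 8*2**n + 1

Compute t_(k+1)/t_k: get 2*(4*k**3 + 37*k**2 + 88*k + 62)/(4*k**3 + 25*k**2 + 26*k + 7).
A = 2, B = 1, C = k**3 + 25*k**2/4 + 13*k/2 + 7/4.
Set up (2)·f(k+1) − (1)·f(k) − (k**3 + 25*k**2/4 + 13*k/2 + 7/4) = 0.
Degrees (0,0,3) ⇒ d ≤ 3.
Solving with deg f ≤ 3: f(k) = (k + 1)*(4*k**2 - 3*k + 1)/4.
R(k) = B(k−1)·f(k)/C(k) = (k + 1)*(4*k**2 - 3*k + 1)/(4*k**3 + 25*k**2 + 26*k + 7); s_k = R·t_k = 2**k*(-4*k**3 - k**2 + 2*k - 1).
Check: Δs_k = 2**k*(-4*k**3 - 25*k**2 - 26*k - 7). ✓
s_(n+1) = 2**(n + 1)*(-4*n**3 - 13*n**2 - 12*n - 4) and s_(0) = -1, so S(n) = -8*2**n*n**3 - 26*2**n*n**2 - 24*2**n*n - 8*2**n + 1.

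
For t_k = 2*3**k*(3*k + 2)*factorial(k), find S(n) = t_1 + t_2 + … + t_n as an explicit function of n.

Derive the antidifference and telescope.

S(n) = 6*3**n*factorial(n + 1) - 6

Ratio r(k) = 3*(k + 1)*(3*k + 5)/(3*k + 2).
Normal form (A,B,C) = (3*k + 3, 1, k + 2/3).
Solve (3*k + 3)·f(k+1) − (1)·f(k) = k + 2/3.
d = 0 from the (1,0,1) case.
Solving with deg f ≤ 0: f(k) = 1/3.
Get s_k = R·t_k = 2*3**k*factorial(k) with R(k) = B(k−1)f(k)/C(k) = 1/(3*k + 2).
Check: Δs_k = 2*3**k*(3*k + 2)*factorial(k). ✓
s_(n+1) = 6*3**n*factorial(n + 1) and s_(1) = 6, so S(n) = 6*3**n*factorial(n + 1) - 6.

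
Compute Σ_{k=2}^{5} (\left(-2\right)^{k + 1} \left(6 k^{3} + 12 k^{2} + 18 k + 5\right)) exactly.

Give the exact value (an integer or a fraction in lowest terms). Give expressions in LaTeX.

Σ = 56552

The ratio is 2*(-6*k**3 - 30*k**2 - 60*k - 41)/(6*k**3 + 12*k**2 + 18*k + 5).
Normal form (A,B,C) = (-2, 1, k**3 + 2*k**2 + 3*k + 5/6).
Need (-2)·f(k+1) − (1)·f(k) = k**3 + 2*k**2 + 3*k + 5/6.
Degrees (0,0,3) ⇒ d ≤ 3.
Coefficient equations give f(k) = -(2*k**3 + 2*k - 1)/6.
Certificate R = B(k−1)f/C = -(2*k**3 + 2*k - 1)/(6*k**3 + 12*k**2 + 18*k + 5) gives s_k = (-2)**(k + 1)*(-2*k**3 - 2*k + 1).
Check: Δs_k = (-2)**(k + 1)*(6*k**3 + 12*k**2 + 18*k + 5). ✓
Telescoping: Σ = s_(6) − s_(2) = 56704 − (152) = 56552.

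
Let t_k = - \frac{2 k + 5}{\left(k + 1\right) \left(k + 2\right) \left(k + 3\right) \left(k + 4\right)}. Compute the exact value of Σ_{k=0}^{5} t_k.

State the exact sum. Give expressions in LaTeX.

The ratio is (k + 1)*(2*k + 7)/((k + 5)*(2*k + 5)).
Normal form (A,B,C) = (k + 1, k + 5, k + 5/2).
Need (k + 1)·f(k+1) − (k + 4)·f(k) = k + 5/2.
Bound: deg f ≤ 3.
Solving with deg f ≤ 3: f(k) = k*(k + 2)*(k + 4)/6.
Then R = B(k−1)f/C = k*(k + 2)*(k + 4)**2/(3*(2*k + 5)), so s_k = R(k)·t_k = k*(-k - 4)/(3*(k**2 + 4*k + 3)).
Check: Δs_k = (-2*k - 5)/(k**4 + 10*k**3 + 35*k**2 + 50*k + 24). ✓
Telescoping: Σ = s_(6) − s_(0) = -20/63 − (0) = -20/63.

Σ = -20/63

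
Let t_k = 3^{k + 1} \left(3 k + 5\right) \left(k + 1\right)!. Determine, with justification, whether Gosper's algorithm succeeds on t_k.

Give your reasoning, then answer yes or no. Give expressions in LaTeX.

Yes. s_k = 3^{k + 1} \left(k + 1\right)!.

Ratio r(k) = 3*(k + 2)*(3*k + 8)/(3*k + 5).
Take A(k)=3*k + 6, B(k)=1, C(k)=k + 5/3.
Solve (3*k + 6)·f(k+1) − (1)·f(k) = k + 5/3.
From deg A=1, deg B=0, deg C=1: d=0.
A polynomial solution: f(k) = 1/3.
So s_k = (B(k−1)f/C)·t_k = (1/(3*k + 5))·t_k = 3**(k + 1)*factorial(k + 1).
Δs = 3**(k + 1)*(3*k + 5)*factorial(k + 1), as required.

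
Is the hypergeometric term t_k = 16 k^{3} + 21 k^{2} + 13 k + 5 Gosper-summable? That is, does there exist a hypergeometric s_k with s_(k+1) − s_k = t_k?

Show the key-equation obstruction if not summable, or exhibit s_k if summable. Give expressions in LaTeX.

Compute t_(k+1)/t_k: get (16*k**3 + 69*k**2 + 103*k + 55)/(16*k**3 + 21*k**2 + 13*k + 5).
Take A(k)=1, B(k)=1, C(k)=k**3 + 21*k**2/16 + 13*k/16 + 5/16.
Solve (1)·f(k+1) − (1)·f(k) = k**3 + 21*k**2/16 + 13*k/16 + 5/16.
From deg A=0, deg B=0, deg C=3: d=4.
Coefficient equations give f(k) = k*(4*k**3 - k**2 + 2)/16.
So s_k = (B(k−1)f/C)·t_k = (k*(4*k**3 - k**2 + 2)/(16*k**3 + 21*k**2 + 13*k + 5))·t_k = k*(4*k**3 - k**2 + 2).
Δs = 16*k**3 + 21*k**2 + 13*k + 5, as required.

Yes. s_k = k \left(4 k^{3} - k^{2} + 2\right).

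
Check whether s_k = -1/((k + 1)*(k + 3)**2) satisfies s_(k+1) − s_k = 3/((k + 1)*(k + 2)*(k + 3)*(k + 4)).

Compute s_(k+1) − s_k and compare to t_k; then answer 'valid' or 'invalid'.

s_(k+1) = -1/((k + 2)*(k + 4)**2)
s_(k+1) − s_k = -1/((k + 2)*(k + 4)**2) + 1/((k + 1)*(k + 3)**2)
(s_(k+1) − s_k) − t_k = (-4*k - 13)/(k**6 + 17*k**5 + 117*k**4 + 415*k**3 + 794*k**2 + 768*k + 288)

Invalid: residual (-4*k - 13)/(k**6 + 17*k**5 + 117*k**4 + 415*k**3 + 794*k**2 + 768*k + 288) ≠ 0.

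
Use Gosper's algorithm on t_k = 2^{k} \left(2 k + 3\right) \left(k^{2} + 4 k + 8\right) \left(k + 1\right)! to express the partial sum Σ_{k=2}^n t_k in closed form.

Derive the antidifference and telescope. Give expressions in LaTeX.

Step 1: r(k) = 2*(k + 2)*(2*k + 5)*(4*k + (k + 1)**2 + 12)/((2*k + 3)*(k**2 + 4*k + 8)).
Factor: A=2*k + 4; B=1; C=k**3 + 11*k**2/2 + 14*k + 12.
Key eq: (2*k + 4)·f(k+1) = (1)·f(k) + (k**3 + 11*k**2/2 + 14*k + 12).
deg f ≤ 2 (via 1,0,3).
A polynomial solution: f(k) = (k**2 + 2*k + 4)/2.
R(k) = B(k−1)·f(k)/C(k) = (k**2 + 2*k + 4)/((2*k + 3)*(k**2 + 4*k + 8)); s_k = R·t_k = 2**k*(k**2 + 2*k + 4)*factorial(k + 1).
s_(k+1) − s_k = 2**k*(2*k + 3)*(k**2 + 4*k + 8)*factorial(k + 1) = t_k.
s_(n+1) = 2**(n + 1)*(n**2 + 4*n + 7)*factorial(n + 2) and s_(2) = 288, so S(n) = 2*2**n*n**4*factorial(n) + 14*2**n*n**3*factorial(n) + 42*2**n*n**2*factorial(n) + 58*2**n*n*factorial(n) + 28*2**n*factorial(n) - 288.

S(n) = 2 \cdot 2^{n} n^{4} n! + 14 \cdot 2^{n} n^{3} n! + 42 \cdot 2^{n} n^{2} n! + 58 \cdot 2^{n} n n! + 28 \cdot 2^{n} n! - 288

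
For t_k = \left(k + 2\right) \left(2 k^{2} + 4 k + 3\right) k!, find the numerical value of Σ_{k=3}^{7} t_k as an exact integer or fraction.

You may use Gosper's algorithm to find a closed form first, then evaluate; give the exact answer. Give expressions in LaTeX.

Σ = 6491334

Compute t_(k+1)/t_k: get (k + 1)*(k + 3)*(4*k + 2*(k + 1)**2 + 7)/((k + 2)*(2*k**2 + 4*k + 3)).
Take A(k)=k + 1, B(k)=1, C(k)=k**3 + 4*k**2 + 11*k/2 + 3.
Key eq: (k + 1)·f(k+1) = (1)·f(k) + (k**3 + 4*k**2 + 11*k/2 + 3).
deg f ≤ 2 (via 1,0,3).
Solving with deg f ≤ 2: f(k) = (2*k**2 + 4*k + 1)/2.
Then R = B(k−1)f/C = (2*k**2 + 4*k + 1)/((k + 2)*(2*k**2 + 4*k + 3)), so s_k = R(k)·t_k = (2*k**2 + 4*k + 1)*factorial(k).
Δs = (k + 2)*(2*k**2 + 4*k + 3)*factorial(k), as required.
Sum = s_(8) − s_(3); s_(8) = 6491520, s_(3) = 186 ⇒ 6491334.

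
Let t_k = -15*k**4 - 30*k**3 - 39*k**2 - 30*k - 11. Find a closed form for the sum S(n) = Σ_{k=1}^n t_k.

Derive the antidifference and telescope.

S(n) = n*(-3*n**4 - 15*n**3 - 33*n**2 - 42*n - 32)

r(k) = (15*k**4 + 90*k**3 + 219*k**2 + 258*k + 125)/(15*k**4 + 30*k**3 + 39*k**2 + 30*k + 11) after simplifying.
Normal form (A,B,C) = (1, 1, k**4 + 2*k**3 + 13*k**2/5 + 2*k + 11/15).
f must satisfy (1)·f(k+1) − (1)·f(k) = k**4 + 2*k**3 + 13*k**2/5 + 2*k + 11/15.
Degrees (0,0,4) ⇒ d ≤ 5.
Solve for f: f(k) = k*(3*k**4 + 3*k**2 + 3*k + 2)/15 (degree 5 ≤ 5).
Certificate R = B(k−1)f/C = k*(3*k**4 + 3*k**2 + 3*k + 2)/(15*k**4 + 30*k**3 + 39*k**2 + 30*k + 11) gives s_k = k*(-3*k**4 - 3*k**2 - 3*k - 2).
s_(k+1) − s_k = -15*k**4 - 30*k**3 - 39*k**2 - 30*k - 11 = t_k.
Σ_(k=1)^n t_k = s_(n+1) − s_(1) = (-3*n**5 - 15*n**4 - 33*n**3 - 42*n**2 - 32*n - 11) − (-11), i.e. n*(-3*n**4 - 15*n**3 - 33*n**2 - 42*n - 32).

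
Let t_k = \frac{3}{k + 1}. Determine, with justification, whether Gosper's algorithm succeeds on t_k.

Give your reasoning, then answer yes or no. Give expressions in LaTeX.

Step 1: r(k) = (k + 1)/(k + 2).
A = k + 1, B = k + 2, C = 1.
Key eq: (k + 1)·f(k+1) = (k + 1)·f(k) + (1).
deg f ≤ 0 (via 1,1,0).
f = c0 ⇒ A·f(k+1) − B(k−1)·f(k) − C = -1. The system {-1 = 0} is inconsistent; no antidifference.

No. Not Gosper-summable.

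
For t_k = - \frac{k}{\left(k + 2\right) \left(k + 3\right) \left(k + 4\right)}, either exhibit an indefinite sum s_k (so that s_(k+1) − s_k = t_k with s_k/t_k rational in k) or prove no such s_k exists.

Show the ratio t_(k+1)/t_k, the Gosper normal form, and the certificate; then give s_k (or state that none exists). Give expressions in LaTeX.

Step 1: r(k) = (k + 1)*(k + 2)/(k*(k + 5)).
Factor: A=k + 2; B=k + 5; C=k.
Key eq: (k + 2)·f(k+1) = (k + 4)·f(k) + (k).
deg f ≤ 2 (via 1,1,1).
Coefficient equations give f(k) = k*(k - 1)/6.
So s_k = (B(k−1)f/C)·t_k = ((k - 1)*(k + 4)/6)·t_k = k*(1 - k)/(6*(k + 2)*(k + 3)).
Check: Δs_k = -k/(k**3 + 9*k**2 + 26*k + 24). ✓

s_k = \frac{k \left(1 - k\right)}{6 \left(k + 2\right) \left(k + 3\right)}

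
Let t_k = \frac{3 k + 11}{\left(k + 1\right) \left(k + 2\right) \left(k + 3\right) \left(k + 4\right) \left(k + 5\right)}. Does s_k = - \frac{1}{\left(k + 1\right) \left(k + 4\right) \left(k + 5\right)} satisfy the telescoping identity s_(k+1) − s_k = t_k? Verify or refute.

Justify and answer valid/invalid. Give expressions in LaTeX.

Invalid: residual \frac{6 \left(- 2 k - 7\right)}{k^{6} + 21 k^{5} + 175 k^{4} + 735 k^{3} + 1624 k^{2} + 1764 k + 720} ≠ 0.

s_(k+1) = -1/((k + 2)*(k + 5)*(k + 6))
s_(k+1) − s_k = (3*k + 8)/(k**5 + 18*k**4 + 121*k**3 + 372*k**2 + 508*k + 240)
(s_(k+1) − s_k) − t_k = 6*(-2*k - 7)/(k**6 + 21*k**5 + 175*k**4 + 735*k**3 + 1624*k**2 + 1764*k + 720)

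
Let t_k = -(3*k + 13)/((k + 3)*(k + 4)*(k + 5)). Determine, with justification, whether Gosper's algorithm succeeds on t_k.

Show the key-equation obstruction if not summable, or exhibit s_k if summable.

Yes. s_k = k*(-11*k - 41)/(12*(k + 3)*(k + 4)).

Compute t_(k+1)/t_k: get (k + 3)*(3*k + 16)/((k + 6)*(3*k + 13)).
Gosper form: A/B · C(k+1)/C(k) with A=k + 3, B=k + 6, C=k + 13/3.
Set up (k + 3)·f(k+1) − (k + 5)·f(k) − (k + 13/3) = 0.
d = 2 from the (1,1,1) case.
A polynomial solution: f(k) = k*(11*k + 41)/36.
R(k) = B(k−1)·f(k)/C(k) = k*(k + 5)*(11*k + 41)/(12*(3*k + 13)); s_k = R·t_k = k*(-11*k - 41)/(12*(k + 3)*(k + 4)).
s_(k+1) − s_k = (-3*k - 13)/(k**3 + 12*k**2 + 47*k + 60) = t_k.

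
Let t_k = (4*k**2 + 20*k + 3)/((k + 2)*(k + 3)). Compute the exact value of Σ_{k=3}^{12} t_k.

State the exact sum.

Σ = 186/5

t_(k+1)/t_k = (k + 2)*(20*k + 4*(k + 1)**2 + 23)/((k + 4)*(4*k**2 + 20*k + 3)).
Factor: A=k + 2; B=k + 4; C=k**2 + 5*k + 3/4.
Key eq: (k + 2)·f(k+1) = (k + 3)·f(k) + (k**2 + 5*k + 3/4).
Bound: deg f ≤ 2.
Coefficient equations give f(k) = k*(8*k - 5)/8.
Get s_k = R·t_k = k*(8*k - 5)/(2*(k + 2)) with R(k) = B(k−1)f(k)/C(k) = k*(k + 3)*(8*k - 5)/(2*(4*k**2 + 20*k + 3)).
Verify: (4*k**2 + 20*k + 3)/(k**2 + 5*k + 6) matches t_k.
Telescoping: Σ = s_(13) − s_(3) = 429/10 − (57/10) = 186/5.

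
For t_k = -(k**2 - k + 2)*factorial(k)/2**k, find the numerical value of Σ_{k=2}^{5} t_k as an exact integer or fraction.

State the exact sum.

The ratio is (k + 1)*(-k + (k + 1)**2 + 1)/(2*(k**2 - k + 2)).
A = k/2 + 1/2, B = 1, C = k**2 - k + 2.
Solve (k/2 + 1/2)·f(k+1) − (1)·f(k) = k**2 - k + 2.
d = 1 from the (1,0,2) case.
Solve for f: f(k) = 2*(k - 1) (degree 1 ≤ 1).
Certificate R = B(k−1)f/C = 2*(k - 1)/(k**2 - k + 2) gives s_k = -2**(1 - k)*(k - 1)*factorial(k).
Δs = -(k**2 - k + 2)*factorial(k)/2**k, as required.
Telescoping: Σ = s_(6) − s_(2) = -225/2 − (-1) = -223/2.

Σ = -223/2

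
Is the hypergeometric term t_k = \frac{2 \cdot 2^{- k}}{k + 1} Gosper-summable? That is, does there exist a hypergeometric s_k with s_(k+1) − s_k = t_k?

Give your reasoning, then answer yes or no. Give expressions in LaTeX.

The ratio is (k + 1)/(2*(k + 2)).
Factor: A=k/2 + 1/2; B=k + 2; C=1.
Set up (k/2 + 1/2)·f(k+1) − (k + 1)·f(k) − (1) = 0.
Degrees (1,1,0) ⇒ d ≤ -1.
Negative degree bound (-1): no f exists, t_k not Gosper-summable.

No — negative degree bound, so no certificate f.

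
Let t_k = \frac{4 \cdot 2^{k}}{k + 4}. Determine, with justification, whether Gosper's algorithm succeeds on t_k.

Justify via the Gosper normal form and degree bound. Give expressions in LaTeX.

No; the degree bound rules out any f.

Ratio r(k) = 2*(k + 4)/(k + 5).
Factor: A=2*k + 8; B=k + 5; C=1.
Key eq: (2*k + 8)·f(k+1) = (k + 4)·f(k) + (1).
Bound: deg f ≤ -1.
Negative degree bound (-1): no f exists, t_k not Gosper-summable.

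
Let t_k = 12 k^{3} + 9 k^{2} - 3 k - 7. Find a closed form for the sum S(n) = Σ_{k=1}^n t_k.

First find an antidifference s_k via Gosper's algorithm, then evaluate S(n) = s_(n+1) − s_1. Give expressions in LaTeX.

Ratio r(k) = (12*k**3 + 45*k**2 + 51*k + 11)/(12*k**3 + 9*k**2 - 3*k - 7).
Gosper form: A/B · C(k+1)/C(k) with A=1, B=1, C=k**3 + 3*k**2/4 - k/4 - 7/12.
f must satisfy (1)·f(k+1) − (1)·f(k) = k**3 + 3*k**2/4 - k/4 - 7/12.
Degrees (0,0,3) ⇒ d ≤ 4.
A polynomial solution: f(k) = k*(3*k**3 - 3*k**2 - 3*k - 4)/12.
R(k) = B(k−1)·f(k)/C(k) = k*(3*k**3 - 3*k**2 - 3*k - 4)/(12*k**3 + 9*k**2 - 3*k - 7); s_k = R·t_k = k*(3*k**3 - 3*k**2 - 3*k - 4).
Check: Δs_k = 12*k**3 + 9*k**2 - 3*k - 7. ✓
Σ_(k=1)^n t_k = s_(n+1) − s_(1) = (3*n**4 + 9*n**3 + 6*n**2 - 7*n - 7) − (-7), i.e. n*(3*n**3 + 9*n**2 + 6*n - 7).

S(n) = n \left(3 n^{3} + 9 n^{2} + 6 n - 7\right)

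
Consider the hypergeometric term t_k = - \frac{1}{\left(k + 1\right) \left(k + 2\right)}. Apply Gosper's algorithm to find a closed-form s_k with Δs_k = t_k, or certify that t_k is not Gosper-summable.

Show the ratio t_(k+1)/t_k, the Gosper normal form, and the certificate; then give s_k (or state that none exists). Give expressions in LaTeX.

Compute t_(k+1)/t_k: get (k + 1)/(k + 3).
Factor: A=k + 1; B=k + 3; C=1.
Solve (k + 1)·f(k+1) − (k + 2)·f(k) = 1.
Bound: deg f ≤ 1.
Match coefficients ⇒ f(k) = k.
Certificate R = B(k−1)f/C = k*(k + 2) gives s_k = -k/(k + 1).
Verify: -1/(k**2 + 3*k + 2) matches t_k.

s_k = - \frac{k}{k + 1}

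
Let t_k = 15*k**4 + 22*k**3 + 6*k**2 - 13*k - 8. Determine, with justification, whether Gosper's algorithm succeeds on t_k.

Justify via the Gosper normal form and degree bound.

Yes. s_k = k*(3*k**4 - 2*k**3 - 4*k**2 - 4*k - 1).

Step 1: r(k) = (15*k**4 + 82*k**3 + 162*k**2 + 125*k + 22)/(15*k**4 + 22*k**3 + 6*k**2 - 13*k - 8).
A = 1, B = 1, C = k**4 + 22*k**3/15 + 2*k**2/5 - 13*k/15 - 8/15.
Need (1)·f(k+1) − (1)·f(k) = k**4 + 22*k**3/15 + 2*k**2/5 - 13*k/15 - 8/15.
Degrees (0,0,4) ⇒ d ≤ 5.
Match coefficients ⇒ f(k) = k*(3*k + 1)*(k**3 - k**2 - k - 1)/15.
R(k) = B(k−1)·f(k)/C(k) = k*(3*k + 1)*(k**3 - k**2 - k - 1)/(15*k**4 + 22*k**3 + 6*k**2 - 13*k - 8); s_k = R·t_k = k*(3*k**4 - 2*k**3 - 4*k**2 - 4*k - 1).
Check: Δs_k = 15*k**4 + 22*k**3 + 6*k**2 - 13*k - 8. ✓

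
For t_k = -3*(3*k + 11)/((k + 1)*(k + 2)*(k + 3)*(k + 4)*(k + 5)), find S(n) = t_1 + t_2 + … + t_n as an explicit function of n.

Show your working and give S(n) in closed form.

S(n) = n*(-n**2 - 10*n - 31)/(10*(n**3 + 10*n**2 + 31*n + 30))

t_(k+1)/t_k = (k + 1)*(3*k + 14)/((k + 6)*(3*k + 11)).
Take A(k)=k + 1, B(k)=k + 6, C(k)=k + 11/3.
Key eq: (k + 1)·f(k+1) = (k + 5)·f(k) + (k + 11/3).
Bound: deg f ≤ 4.
Solving with deg f ≤ 4: f(k) = k*(k + 3)*(k**2 + 7*k + 14)/24.
So s_k = (B(k−1)f/C)·t_k = (k*(k + 3)*(k + 5)*(k**2 + 7*k + 14)/(8*(3*k + 11)))·t_k = 3*k*(-k**2 - 7*k - 14)/(8*(k**3 + 7*k**2 + 14*k + 8)).
Check: Δs_k = 3*(-3*k - 11)/(k**5 + 15*k**4 + 85*k**3 + 225*k**2 + 274*k + 120). ✓
Σ_(k=1)^n t_k = s_(n+1) − s_(1) = (3*(-n**3 - 10*n**2 - 31*n - 22)/(8*(n**3 + 10*n**2 + 31*n + 30))) − (-11/40), i.e. n*(-n**2 - 10*n - 31)/(10*(n**3 + 10*n**2 + 31*n + 30)).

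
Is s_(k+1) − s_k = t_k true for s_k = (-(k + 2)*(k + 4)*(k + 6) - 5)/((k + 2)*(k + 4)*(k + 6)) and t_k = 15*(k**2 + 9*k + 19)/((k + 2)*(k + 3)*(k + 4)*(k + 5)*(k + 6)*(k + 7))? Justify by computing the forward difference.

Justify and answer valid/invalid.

s_(k+1) = (-(k + 3)*(k + 5)*(k + 7) - 5)/((k + 3)*(k + 5)*(k + 7))
s_(k+1) − s_k = 15*(k**2 + 9*k + 19)/(k**6 + 27*k**5 + 295*k**4 + 1665*k**3 + 5104*k**2 + 8028*k + 5040)
(s_(k+1) − s_k) − t_k = 0

valid; difference matches t_k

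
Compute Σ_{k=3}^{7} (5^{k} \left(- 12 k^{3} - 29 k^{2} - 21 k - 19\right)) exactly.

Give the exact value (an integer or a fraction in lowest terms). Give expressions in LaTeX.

r(k) = 5*(12*k**3 + 65*k**2 + 115*k + 81)/(12*k**3 + 29*k**2 + 21*k + 19) after simplifying.
Factor: A=5; B=1; C=k**3 + 29*k**2/12 + 7*k/4 + 19/12.
Need (5)·f(k+1) − (1)·f(k) = k**3 + 29*k**2/12 + 7*k/4 + 19/12.
deg f ≤ 3 (via 0,0,3).
A polynomial solution: f(k) = (3*k**3 - 4*k**2 + 4*k + 1)/12.
Then R = B(k−1)f/C = (3*k**3 - 4*k**2 + 4*k + 1)/(12*k**3 + 29*k**2 + 21*k + 19), so s_k = R(k)·t_k = 5**k*(-3*k**3 + 4*k**2 - 4*k - 1).
Verify: 5**k*(-12*k**3 - 29*k**2 - 21*k - 19) matches t_k.
Sum = s_(8) − s_(3); s_(8) = -512890625, s_(3) = -7250 ⇒ -512883375.

Σ = -512883375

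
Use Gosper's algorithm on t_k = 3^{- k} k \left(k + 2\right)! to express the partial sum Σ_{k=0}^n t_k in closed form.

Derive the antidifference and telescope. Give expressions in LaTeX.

Step 1: r(k) = (k + 1)*(k + 3)/(3*k).
So A=k/3 + 1 and B=1, with C=k.
f must satisfy (k/3 + 1)·f(k+1) − (1)·f(k) = k.
Bound: deg f ≤ 0.
Coefficient equations give f(k) = 3.
So s_k = (B(k−1)f/C)·t_k = (3/k)·t_k = 3**(1 - k)*factorial(k + 2).
s_(k+1) − s_k = k*factorial(k + 2)/3**k = t_k.
Evaluate: s_(n+1) = factorial(n + 3)/3**n; subtract s_(0) = 6 ⇒ S(n) = -6 + factorial(n + 3)/3**n.

S(n) = -6 + 3^{- n} \left(n + 3\right)!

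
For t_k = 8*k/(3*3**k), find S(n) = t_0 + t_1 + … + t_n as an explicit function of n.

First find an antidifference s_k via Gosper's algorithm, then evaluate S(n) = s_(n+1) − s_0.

S(n) = 2*(3*3**n - 2*n - 3)/(3*3**n)

Ratio r(k) = (k + 1)/(3*k).
So A=1/3 and B=1, with C=k.
f must satisfy (1/3)·f(k+1) − (1)·f(k) = k.
deg f ≤ 1 (via 0,0,1).
Coefficient equations give f(k) = -3*(2*k + 1)/4.
Certificate R = B(k−1)f/C = -3*(2*k + 1)/(4*k) gives s_k = 2*(-2*k - 1)/3**k.
Δs = 8*k/(3*3**k), as required.
Σ_(k=0)^n t_k = s_(n+1) − s_(0) = (2*3**(-n - 1)*(-2*n - 3)) − (-2), i.e. 2*(3*3**n - 2*n - 3)/(3*3**n).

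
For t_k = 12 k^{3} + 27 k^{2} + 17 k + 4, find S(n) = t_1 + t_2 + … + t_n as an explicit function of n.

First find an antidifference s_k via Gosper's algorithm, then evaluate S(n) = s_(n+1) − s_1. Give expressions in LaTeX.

The ratio is (12*k**3 + 63*k**2 + 107*k + 60)/(12*k**3 + 27*k**2 + 17*k + 4).
A = 1, B = 1, C = k**3 + 9*k**2/4 + 17*k/12 + 1/3.
f must satisfy (1)·f(k+1) − (1)·f(k) = k**3 + 9*k**2/4 + 17*k/12 + 1/3.
Degrees (0,0,3) ⇒ d ≤ 4.
Solving with deg f ≤ 4: f(k) = k**2*(3*k**2 + 3*k - 2)/12.
Certificate R = B(k−1)f/C = k**2*(3*k**2 + 3*k - 2)/(12*k**3 + 27*k**2 + 17*k + 4) gives s_k = k**2*(3*k**2 + 3*k - 2).
Check: Δs_k = 12*k**3 + 27*k**2 + 17*k + 4. ✓
Σ_(k=1)^n t_k = s_(n+1) − s_(1) = (3*n**4 + 15*n**3 + 25*n**2 + 17*n + 4) − (4), i.e. n*(3*n**3 + 15*n**2 + 25*n + 17).

S(n) = n \left(3 n^{3} + 15 n^{2} + 25 n + 17\right)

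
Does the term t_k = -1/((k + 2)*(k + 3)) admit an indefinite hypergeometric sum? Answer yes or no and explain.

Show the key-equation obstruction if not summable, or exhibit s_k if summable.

r(k) = (k + 2)/(k + 4) after simplifying.
Factor: A=k + 2; B=k + 4; C=1.
Key eq: (k + 2)·f(k+1) = (k + 3)·f(k) + (1).
deg f ≤ 1 (via 1,1,0).
Solving with deg f ≤ 1: f(k) = k/2.
R(k) = B(k−1)·f(k)/C(k) = k*(k + 3)/2; s_k = R·t_k = -k/(2*k + 4).
Check: Δs_k = -1/(k**2 + 5*k + 6). ✓

Yes. s_k = -k/(2*k + 4).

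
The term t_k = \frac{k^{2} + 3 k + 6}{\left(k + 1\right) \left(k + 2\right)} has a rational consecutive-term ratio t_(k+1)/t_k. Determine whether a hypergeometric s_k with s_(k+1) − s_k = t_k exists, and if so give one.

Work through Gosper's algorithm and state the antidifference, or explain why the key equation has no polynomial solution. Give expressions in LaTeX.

The ratio is (k + 1)*(3*k + (k + 1)**2 + 9)/((k + 3)*(k**2 + 3*k + 6)).
Factor: A=k + 1; B=k + 3; C=k**2 + 3*k + 6.
f must satisfy (k + 1)·f(k+1) − (k + 2)·f(k) = k**2 + 3*k + 6.
deg f ≤ 2 (via 1,1,2).
Solve for f: f(k) = k*(k + 5) (degree 2 ≤ 2).
Certificate R = B(k−1)f/C = k*(k + 2)*(k + 5)/(k**2 + 3*k + 6) gives s_k = k*(k + 5)/(k + 1).
Δs = (k**2 + 3*k + 6)/(k**2 + 3*k + 2), as required.

s_k = \frac{k \left(k + 5\right)}{k + 1}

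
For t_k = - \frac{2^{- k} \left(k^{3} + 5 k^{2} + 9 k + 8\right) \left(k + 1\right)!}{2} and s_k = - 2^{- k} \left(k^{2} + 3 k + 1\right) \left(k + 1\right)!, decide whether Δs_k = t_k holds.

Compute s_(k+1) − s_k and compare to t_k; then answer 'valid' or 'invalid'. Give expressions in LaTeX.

valid (s_(k+1) − s_k reduces to t_k)

s_(k+1) = -(k**2 + 5*k + 5)*factorial(k + 2)/(2*2**k)
s_(k+1) − s_k = -(k**3 + 5*k**2 + 9*k + 8)*factorial(k + 1)/(2*2**k)
(s_(k+1) − s_k) − t_k = 0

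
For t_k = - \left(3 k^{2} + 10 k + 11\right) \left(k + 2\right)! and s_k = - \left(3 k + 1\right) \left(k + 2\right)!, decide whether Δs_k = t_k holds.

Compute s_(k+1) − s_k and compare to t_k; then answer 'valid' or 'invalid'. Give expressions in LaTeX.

valid; difference matches t_k

s_(k+1) = -(3*k + 4)*factorial(k + 3)
s_(k+1) − s_k = -(3*k**2 + 10*k + 11)*factorial(k + 2)
(s_(k+1) − s_k) − t_k = 0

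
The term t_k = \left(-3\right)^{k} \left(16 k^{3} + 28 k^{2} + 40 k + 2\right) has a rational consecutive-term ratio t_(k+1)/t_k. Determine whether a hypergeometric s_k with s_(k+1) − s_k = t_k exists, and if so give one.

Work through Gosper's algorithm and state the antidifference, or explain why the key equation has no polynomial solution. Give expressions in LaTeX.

s_k = 2 \left(-3\right)^{k} \left(- 2 k^{3} + k^{2} - 2 k + 2\right)

The ratio is 3*(-8*k**3 - 38*k**2 - 72*k - 43)/(8*k**3 + 14*k**2 + 20*k + 1).
Factor: A=-3; B=1; C=k**3 + 7*k**2/4 + 5*k/2 + 1/8.
Set up (-3)·f(k+1) − (1)·f(k) − (k**3 + 7*k**2/4 + 5*k/2 + 1/8) = 0.
d = 3 from the (0,0,3) case.
Solving with deg f ≤ 3: f(k) = -(2*k**3 - k**2 + 2*k - 2)/8.
Get s_k = R·t_k = 2*(-3)**k*(-2*k**3 + k**2 - 2*k + 2) with R(k) = B(k−1)f(k)/C(k) = -(2*k**3 - k**2 + 2*k - 2)/(8*k**3 + 14*k**2 + 20*k + 1).
s_(k+1) − s_k = (-3)**k*(16*k**3 + 28*k**2 + 40*k + 2) = t_k.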